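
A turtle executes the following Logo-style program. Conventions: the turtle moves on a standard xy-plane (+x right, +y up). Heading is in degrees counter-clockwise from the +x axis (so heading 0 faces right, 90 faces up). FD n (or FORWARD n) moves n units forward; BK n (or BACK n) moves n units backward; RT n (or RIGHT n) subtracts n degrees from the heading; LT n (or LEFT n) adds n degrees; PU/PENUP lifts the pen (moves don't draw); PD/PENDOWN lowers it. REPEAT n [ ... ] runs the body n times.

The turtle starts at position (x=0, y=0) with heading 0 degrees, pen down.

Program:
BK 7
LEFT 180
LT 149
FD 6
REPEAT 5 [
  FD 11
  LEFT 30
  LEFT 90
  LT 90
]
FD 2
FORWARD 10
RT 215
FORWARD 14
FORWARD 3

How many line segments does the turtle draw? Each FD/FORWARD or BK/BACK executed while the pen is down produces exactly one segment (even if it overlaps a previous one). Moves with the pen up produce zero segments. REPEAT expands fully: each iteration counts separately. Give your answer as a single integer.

Executing turtle program step by step:
Start: pos=(0,0), heading=0, pen down
BK 7: (0,0) -> (-7,0) [heading=0, draw]
LT 180: heading 0 -> 180
LT 149: heading 180 -> 329
FD 6: (-7,0) -> (-1.857,-3.09) [heading=329, draw]
REPEAT 5 [
  -- iteration 1/5 --
  FD 11: (-1.857,-3.09) -> (7.572,-8.756) [heading=329, draw]
  LT 30: heading 329 -> 359
  LT 90: heading 359 -> 89
  LT 90: heading 89 -> 179
  -- iteration 2/5 --
  FD 11: (7.572,-8.756) -> (-3.426,-8.564) [heading=179, draw]
  LT 30: heading 179 -> 209
  LT 90: heading 209 -> 299
  LT 90: heading 299 -> 29
  -- iteration 3/5 --
  FD 11: (-3.426,-8.564) -> (6.194,-3.231) [heading=29, draw]
  LT 30: heading 29 -> 59
  LT 90: heading 59 -> 149
  LT 90: heading 149 -> 239
  -- iteration 4/5 --
  FD 11: (6.194,-3.231) -> (0.529,-12.66) [heading=239, draw]
  LT 30: heading 239 -> 269
  LT 90: heading 269 -> 359
  LT 90: heading 359 -> 89
  -- iteration 5/5 --
  FD 11: (0.529,-12.66) -> (0.721,-1.661) [heading=89, draw]
  LT 30: heading 89 -> 119
  LT 90: heading 119 -> 209
  LT 90: heading 209 -> 299
]
FD 2: (0.721,-1.661) -> (1.691,-3.411) [heading=299, draw]
FD 10: (1.691,-3.411) -> (6.539,-12.157) [heading=299, draw]
RT 215: heading 299 -> 84
FD 14: (6.539,-12.157) -> (8.002,1.767) [heading=84, draw]
FD 3: (8.002,1.767) -> (8.316,4.75) [heading=84, draw]
Final: pos=(8.316,4.75), heading=84, 11 segment(s) drawn
Segments drawn: 11

Answer: 11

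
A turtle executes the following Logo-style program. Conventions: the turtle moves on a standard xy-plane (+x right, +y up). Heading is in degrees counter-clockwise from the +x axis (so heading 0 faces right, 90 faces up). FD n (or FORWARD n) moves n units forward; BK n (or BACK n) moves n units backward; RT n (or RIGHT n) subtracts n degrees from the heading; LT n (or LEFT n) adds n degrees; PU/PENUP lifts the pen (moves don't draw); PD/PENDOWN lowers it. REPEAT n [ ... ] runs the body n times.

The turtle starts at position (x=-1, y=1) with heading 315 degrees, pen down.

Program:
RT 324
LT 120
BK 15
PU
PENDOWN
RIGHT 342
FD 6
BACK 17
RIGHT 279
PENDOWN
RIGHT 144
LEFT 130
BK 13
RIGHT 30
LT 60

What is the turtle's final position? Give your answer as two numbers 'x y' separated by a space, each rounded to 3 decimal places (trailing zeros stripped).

Answer: 23.794 -17.969

Derivation:
Executing turtle program step by step:
Start: pos=(-1,1), heading=315, pen down
RT 324: heading 315 -> 351
LT 120: heading 351 -> 111
BK 15: (-1,1) -> (4.376,-13.004) [heading=111, draw]
PU: pen up
PD: pen down
RT 342: heading 111 -> 129
FD 6: (4.376,-13.004) -> (0.6,-8.341) [heading=129, draw]
BK 17: (0.6,-8.341) -> (11.298,-21.552) [heading=129, draw]
RT 279: heading 129 -> 210
PD: pen down
RT 144: heading 210 -> 66
LT 130: heading 66 -> 196
BK 13: (11.298,-21.552) -> (23.794,-17.969) [heading=196, draw]
RT 30: heading 196 -> 166
LT 60: heading 166 -> 226
Final: pos=(23.794,-17.969), heading=226, 4 segment(s) drawn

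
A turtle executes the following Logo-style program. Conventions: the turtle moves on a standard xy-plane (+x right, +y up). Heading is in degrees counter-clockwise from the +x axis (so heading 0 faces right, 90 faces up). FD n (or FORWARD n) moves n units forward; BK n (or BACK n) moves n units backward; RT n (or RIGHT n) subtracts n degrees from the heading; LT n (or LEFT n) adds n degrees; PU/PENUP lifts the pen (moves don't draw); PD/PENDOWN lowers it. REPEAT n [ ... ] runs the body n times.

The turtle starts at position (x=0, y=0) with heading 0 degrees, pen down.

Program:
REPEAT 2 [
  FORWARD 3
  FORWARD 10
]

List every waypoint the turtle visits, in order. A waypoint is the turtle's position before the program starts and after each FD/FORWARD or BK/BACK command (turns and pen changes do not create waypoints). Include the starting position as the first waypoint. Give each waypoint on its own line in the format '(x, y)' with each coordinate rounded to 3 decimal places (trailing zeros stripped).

Executing turtle program step by step:
Start: pos=(0,0), heading=0, pen down
REPEAT 2 [
  -- iteration 1/2 --
  FD 3: (0,0) -> (3,0) [heading=0, draw]
  FD 10: (3,0) -> (13,0) [heading=0, draw]
  -- iteration 2/2 --
  FD 3: (13,0) -> (16,0) [heading=0, draw]
  FD 10: (16,0) -> (26,0) [heading=0, draw]
]
Final: pos=(26,0), heading=0, 4 segment(s) drawn
Waypoints (5 total):
(0, 0)
(3, 0)
(13, 0)
(16, 0)
(26, 0)

Answer: (0, 0)
(3, 0)
(13, 0)
(16, 0)
(26, 0)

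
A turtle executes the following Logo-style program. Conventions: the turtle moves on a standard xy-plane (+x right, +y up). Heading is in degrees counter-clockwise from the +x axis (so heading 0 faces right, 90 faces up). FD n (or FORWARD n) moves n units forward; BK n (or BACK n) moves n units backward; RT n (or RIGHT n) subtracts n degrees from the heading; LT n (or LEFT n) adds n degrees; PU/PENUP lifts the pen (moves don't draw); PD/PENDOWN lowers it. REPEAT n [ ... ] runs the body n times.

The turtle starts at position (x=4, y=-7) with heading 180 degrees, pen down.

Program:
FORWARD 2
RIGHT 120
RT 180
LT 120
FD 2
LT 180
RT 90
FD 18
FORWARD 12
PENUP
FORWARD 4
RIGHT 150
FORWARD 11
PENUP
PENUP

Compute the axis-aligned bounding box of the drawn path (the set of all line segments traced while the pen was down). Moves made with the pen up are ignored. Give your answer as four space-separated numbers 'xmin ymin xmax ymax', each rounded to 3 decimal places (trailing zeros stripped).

Answer: 2 -7 4 23

Derivation:
Executing turtle program step by step:
Start: pos=(4,-7), heading=180, pen down
FD 2: (4,-7) -> (2,-7) [heading=180, draw]
RT 120: heading 180 -> 60
RT 180: heading 60 -> 240
LT 120: heading 240 -> 0
FD 2: (2,-7) -> (4,-7) [heading=0, draw]
LT 180: heading 0 -> 180
RT 90: heading 180 -> 90
FD 18: (4,-7) -> (4,11) [heading=90, draw]
FD 12: (4,11) -> (4,23) [heading=90, draw]
PU: pen up
FD 4: (4,23) -> (4,27) [heading=90, move]
RT 150: heading 90 -> 300
FD 11: (4,27) -> (9.5,17.474) [heading=300, move]
PU: pen up
PU: pen up
Final: pos=(9.5,17.474), heading=300, 4 segment(s) drawn

Segment endpoints: x in {2, 4, 4, 4}, y in {-7, 11, 23}
xmin=2, ymin=-7, xmax=4, ymax=23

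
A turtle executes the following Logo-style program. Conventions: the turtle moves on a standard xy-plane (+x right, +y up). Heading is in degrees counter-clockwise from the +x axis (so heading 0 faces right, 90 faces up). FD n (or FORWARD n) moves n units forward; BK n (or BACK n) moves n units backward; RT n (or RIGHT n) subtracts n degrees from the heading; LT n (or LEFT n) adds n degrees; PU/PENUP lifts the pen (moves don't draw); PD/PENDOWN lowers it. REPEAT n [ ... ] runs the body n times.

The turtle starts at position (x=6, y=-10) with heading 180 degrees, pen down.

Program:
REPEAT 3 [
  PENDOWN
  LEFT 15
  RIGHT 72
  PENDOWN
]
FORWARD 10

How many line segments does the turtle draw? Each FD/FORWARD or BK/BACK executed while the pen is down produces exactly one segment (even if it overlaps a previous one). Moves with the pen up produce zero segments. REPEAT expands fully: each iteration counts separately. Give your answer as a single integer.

Executing turtle program step by step:
Start: pos=(6,-10), heading=180, pen down
REPEAT 3 [
  -- iteration 1/3 --
  PD: pen down
  LT 15: heading 180 -> 195
  RT 72: heading 195 -> 123
  PD: pen down
  -- iteration 2/3 --
  PD: pen down
  LT 15: heading 123 -> 138
  RT 72: heading 138 -> 66
  PD: pen down
  -- iteration 3/3 --
  PD: pen down
  LT 15: heading 66 -> 81
  RT 72: heading 81 -> 9
  PD: pen down
]
FD 10: (6,-10) -> (15.877,-8.436) [heading=9, draw]
Final: pos=(15.877,-8.436), heading=9, 1 segment(s) drawn
Segments drawn: 1

Answer: 1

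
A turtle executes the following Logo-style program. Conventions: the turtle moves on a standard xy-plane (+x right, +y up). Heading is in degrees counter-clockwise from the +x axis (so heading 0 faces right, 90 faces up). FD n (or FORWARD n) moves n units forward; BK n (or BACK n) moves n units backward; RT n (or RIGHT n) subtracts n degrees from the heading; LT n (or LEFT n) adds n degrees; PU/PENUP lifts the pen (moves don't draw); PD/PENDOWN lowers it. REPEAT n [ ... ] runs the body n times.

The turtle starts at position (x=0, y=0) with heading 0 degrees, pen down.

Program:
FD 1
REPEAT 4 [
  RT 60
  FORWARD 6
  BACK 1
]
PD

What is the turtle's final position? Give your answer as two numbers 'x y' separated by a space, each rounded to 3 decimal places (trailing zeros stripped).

Executing turtle program step by step:
Start: pos=(0,0), heading=0, pen down
FD 1: (0,0) -> (1,0) [heading=0, draw]
REPEAT 4 [
  -- iteration 1/4 --
  RT 60: heading 0 -> 300
  FD 6: (1,0) -> (4,-5.196) [heading=300, draw]
  BK 1: (4,-5.196) -> (3.5,-4.33) [heading=300, draw]
  -- iteration 2/4 --
  RT 60: heading 300 -> 240
  FD 6: (3.5,-4.33) -> (0.5,-9.526) [heading=240, draw]
  BK 1: (0.5,-9.526) -> (1,-8.66) [heading=240, draw]
  -- iteration 3/4 --
  RT 60: heading 240 -> 180
  FD 6: (1,-8.66) -> (-5,-8.66) [heading=180, draw]
  BK 1: (-5,-8.66) -> (-4,-8.66) [heading=180, draw]
  -- iteration 4/4 --
  RT 60: heading 180 -> 120
  FD 6: (-4,-8.66) -> (-7,-3.464) [heading=120, draw]
  BK 1: (-7,-3.464) -> (-6.5,-4.33) [heading=120, draw]
]
PD: pen down
Final: pos=(-6.5,-4.33), heading=120, 9 segment(s) drawn

Answer: -6.5 -4.33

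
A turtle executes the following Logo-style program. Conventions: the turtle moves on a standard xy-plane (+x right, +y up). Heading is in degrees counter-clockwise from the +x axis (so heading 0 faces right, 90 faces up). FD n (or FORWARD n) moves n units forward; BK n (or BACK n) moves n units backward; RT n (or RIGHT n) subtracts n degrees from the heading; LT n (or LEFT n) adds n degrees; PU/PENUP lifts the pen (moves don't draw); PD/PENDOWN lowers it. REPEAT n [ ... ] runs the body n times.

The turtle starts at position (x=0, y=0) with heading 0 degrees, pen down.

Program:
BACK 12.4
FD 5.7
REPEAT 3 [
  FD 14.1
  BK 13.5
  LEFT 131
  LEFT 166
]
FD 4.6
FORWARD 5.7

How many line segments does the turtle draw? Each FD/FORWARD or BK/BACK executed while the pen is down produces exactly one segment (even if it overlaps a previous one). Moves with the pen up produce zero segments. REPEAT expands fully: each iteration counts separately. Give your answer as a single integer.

Answer: 10

Derivation:
Executing turtle program step by step:
Start: pos=(0,0), heading=0, pen down
BK 12.4: (0,0) -> (-12.4,0) [heading=0, draw]
FD 5.7: (-12.4,0) -> (-6.7,0) [heading=0, draw]
REPEAT 3 [
  -- iteration 1/3 --
  FD 14.1: (-6.7,0) -> (7.4,0) [heading=0, draw]
  BK 13.5: (7.4,0) -> (-6.1,0) [heading=0, draw]
  LT 131: heading 0 -> 131
  LT 166: heading 131 -> 297
  -- iteration 2/3 --
  FD 14.1: (-6.1,0) -> (0.301,-12.563) [heading=297, draw]
  BK 13.5: (0.301,-12.563) -> (-5.828,-0.535) [heading=297, draw]
  LT 131: heading 297 -> 68
  LT 166: heading 68 -> 234
  -- iteration 3/3 --
  FD 14.1: (-5.828,-0.535) -> (-14.115,-11.942) [heading=234, draw]
  BK 13.5: (-14.115,-11.942) -> (-6.18,-1.02) [heading=234, draw]
  LT 131: heading 234 -> 5
  LT 166: heading 5 -> 171
]
FD 4.6: (-6.18,-1.02) -> (-10.724,-0.3) [heading=171, draw]
FD 5.7: (-10.724,-0.3) -> (-16.353,0.591) [heading=171, draw]
Final: pos=(-16.353,0.591), heading=171, 10 segment(s) drawn
Segments drawn: 10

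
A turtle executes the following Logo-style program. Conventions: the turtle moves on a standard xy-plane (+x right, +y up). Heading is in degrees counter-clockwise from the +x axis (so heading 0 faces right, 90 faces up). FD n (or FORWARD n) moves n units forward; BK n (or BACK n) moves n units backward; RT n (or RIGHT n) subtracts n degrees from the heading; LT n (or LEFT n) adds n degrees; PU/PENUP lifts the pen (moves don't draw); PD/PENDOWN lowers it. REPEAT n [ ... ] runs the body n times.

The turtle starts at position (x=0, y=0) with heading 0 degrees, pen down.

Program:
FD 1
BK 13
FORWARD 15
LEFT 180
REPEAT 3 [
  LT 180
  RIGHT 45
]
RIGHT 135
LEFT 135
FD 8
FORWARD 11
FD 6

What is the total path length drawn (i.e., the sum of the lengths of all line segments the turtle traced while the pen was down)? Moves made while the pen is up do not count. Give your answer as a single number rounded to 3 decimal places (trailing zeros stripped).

Executing turtle program step by step:
Start: pos=(0,0), heading=0, pen down
FD 1: (0,0) -> (1,0) [heading=0, draw]
BK 13: (1,0) -> (-12,0) [heading=0, draw]
FD 15: (-12,0) -> (3,0) [heading=0, draw]
LT 180: heading 0 -> 180
REPEAT 3 [
  -- iteration 1/3 --
  LT 180: heading 180 -> 0
  RT 45: heading 0 -> 315
  -- iteration 2/3 --
  LT 180: heading 315 -> 135
  RT 45: heading 135 -> 90
  -- iteration 3/3 --
  LT 180: heading 90 -> 270
  RT 45: heading 270 -> 225
]
RT 135: heading 225 -> 90
LT 135: heading 90 -> 225
FD 8: (3,0) -> (-2.657,-5.657) [heading=225, draw]
FD 11: (-2.657,-5.657) -> (-10.435,-13.435) [heading=225, draw]
FD 6: (-10.435,-13.435) -> (-14.678,-17.678) [heading=225, draw]
Final: pos=(-14.678,-17.678), heading=225, 6 segment(s) drawn

Segment lengths:
  seg 1: (0,0) -> (1,0), length = 1
  seg 2: (1,0) -> (-12,0), length = 13
  seg 3: (-12,0) -> (3,0), length = 15
  seg 4: (3,0) -> (-2.657,-5.657), length = 8
  seg 5: (-2.657,-5.657) -> (-10.435,-13.435), length = 11
  seg 6: (-10.435,-13.435) -> (-14.678,-17.678), length = 6
Total = 54

Answer: 54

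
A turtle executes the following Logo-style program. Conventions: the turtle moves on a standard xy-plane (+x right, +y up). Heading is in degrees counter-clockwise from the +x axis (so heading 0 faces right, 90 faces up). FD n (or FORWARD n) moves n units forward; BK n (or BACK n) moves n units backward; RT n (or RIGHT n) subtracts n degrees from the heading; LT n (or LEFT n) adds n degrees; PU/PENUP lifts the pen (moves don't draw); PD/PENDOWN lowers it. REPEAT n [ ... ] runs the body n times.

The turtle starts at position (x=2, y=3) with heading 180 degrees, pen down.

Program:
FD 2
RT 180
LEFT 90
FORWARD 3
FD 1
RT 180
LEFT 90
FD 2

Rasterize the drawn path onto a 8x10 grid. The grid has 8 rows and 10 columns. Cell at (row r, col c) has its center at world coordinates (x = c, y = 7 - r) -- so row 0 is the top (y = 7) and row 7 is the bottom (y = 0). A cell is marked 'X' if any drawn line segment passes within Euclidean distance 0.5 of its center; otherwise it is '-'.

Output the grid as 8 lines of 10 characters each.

Answer: XXX-------
X---------
X---------
X---------
XXX-------
----------
----------
----------

Derivation:
Segment 0: (2,3) -> (0,3)
Segment 1: (0,3) -> (0,6)
Segment 2: (0,6) -> (0,7)
Segment 3: (0,7) -> (2,7)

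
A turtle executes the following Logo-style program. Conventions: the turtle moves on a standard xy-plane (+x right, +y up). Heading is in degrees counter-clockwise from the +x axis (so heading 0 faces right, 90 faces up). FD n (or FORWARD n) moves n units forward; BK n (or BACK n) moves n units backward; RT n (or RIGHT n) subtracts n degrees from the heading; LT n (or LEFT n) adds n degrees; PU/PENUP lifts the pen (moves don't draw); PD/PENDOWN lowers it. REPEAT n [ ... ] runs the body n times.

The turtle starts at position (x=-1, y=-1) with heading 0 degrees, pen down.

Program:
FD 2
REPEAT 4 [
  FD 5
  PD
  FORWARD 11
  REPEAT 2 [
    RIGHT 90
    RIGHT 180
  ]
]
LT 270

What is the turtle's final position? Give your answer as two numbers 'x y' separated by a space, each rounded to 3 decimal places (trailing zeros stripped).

Answer: 1 -1

Derivation:
Executing turtle program step by step:
Start: pos=(-1,-1), heading=0, pen down
FD 2: (-1,-1) -> (1,-1) [heading=0, draw]
REPEAT 4 [
  -- iteration 1/4 --
  FD 5: (1,-1) -> (6,-1) [heading=0, draw]
  PD: pen down
  FD 11: (6,-1) -> (17,-1) [heading=0, draw]
  REPEAT 2 [
    -- iteration 1/2 --
    RT 90: heading 0 -> 270
    RT 180: heading 270 -> 90
    -- iteration 2/2 --
    RT 90: heading 90 -> 0
    RT 180: heading 0 -> 180
  ]
  -- iteration 2/4 --
  FD 5: (17,-1) -> (12,-1) [heading=180, draw]
  PD: pen down
  FD 11: (12,-1) -> (1,-1) [heading=180, draw]
  REPEAT 2 [
    -- iteration 1/2 --
    RT 90: heading 180 -> 90
    RT 180: heading 90 -> 270
    -- iteration 2/2 --
    RT 90: heading 270 -> 180
    RT 180: heading 180 -> 0
  ]
  -- iteration 3/4 --
  FD 5: (1,-1) -> (6,-1) [heading=0, draw]
  PD: pen down
  FD 11: (6,-1) -> (17,-1) [heading=0, draw]
  REPEAT 2 [
    -- iteration 1/2 --
    RT 90: heading 0 -> 270
    RT 180: heading 270 -> 90
    -- iteration 2/2 --
    RT 90: heading 90 -> 0
    RT 180: heading 0 -> 180
  ]
  -- iteration 4/4 --
  FD 5: (17,-1) -> (12,-1) [heading=180, draw]
  PD: pen down
  FD 11: (12,-1) -> (1,-1) [heading=180, draw]
  REPEAT 2 [
    -- iteration 1/2 --
    RT 90: heading 180 -> 90
    RT 180: heading 90 -> 270
    -- iteration 2/2 --
    RT 90: heading 270 -> 180
    RT 180: heading 180 -> 0
  ]
]
LT 270: heading 0 -> 270
Final: pos=(1,-1), heading=270, 9 segment(s) drawn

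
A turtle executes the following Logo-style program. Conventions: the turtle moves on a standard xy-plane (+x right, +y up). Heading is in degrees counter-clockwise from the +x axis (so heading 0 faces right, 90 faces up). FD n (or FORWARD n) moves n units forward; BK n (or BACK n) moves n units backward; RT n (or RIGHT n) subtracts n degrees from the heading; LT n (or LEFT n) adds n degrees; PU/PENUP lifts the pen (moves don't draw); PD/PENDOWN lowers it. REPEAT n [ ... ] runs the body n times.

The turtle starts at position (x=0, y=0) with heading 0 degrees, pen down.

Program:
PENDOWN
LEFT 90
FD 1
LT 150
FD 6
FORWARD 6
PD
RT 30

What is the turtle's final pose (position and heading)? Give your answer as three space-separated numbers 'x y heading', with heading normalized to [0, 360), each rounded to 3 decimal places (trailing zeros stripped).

Answer: -6 -9.392 210

Derivation:
Executing turtle program step by step:
Start: pos=(0,0), heading=0, pen down
PD: pen down
LT 90: heading 0 -> 90
FD 1: (0,0) -> (0,1) [heading=90, draw]
LT 150: heading 90 -> 240
FD 6: (0,1) -> (-3,-4.196) [heading=240, draw]
FD 6: (-3,-4.196) -> (-6,-9.392) [heading=240, draw]
PD: pen down
RT 30: heading 240 -> 210
Final: pos=(-6,-9.392), heading=210, 3 segment(s) drawn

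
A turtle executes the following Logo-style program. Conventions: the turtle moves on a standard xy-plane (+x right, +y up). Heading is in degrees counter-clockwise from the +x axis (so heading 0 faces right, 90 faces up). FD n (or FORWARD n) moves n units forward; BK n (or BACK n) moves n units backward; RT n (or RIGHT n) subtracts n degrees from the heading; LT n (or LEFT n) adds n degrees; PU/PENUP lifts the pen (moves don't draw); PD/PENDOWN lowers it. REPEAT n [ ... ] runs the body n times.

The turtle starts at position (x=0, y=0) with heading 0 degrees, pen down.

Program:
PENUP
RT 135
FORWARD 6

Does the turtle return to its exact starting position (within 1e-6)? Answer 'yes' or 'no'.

Executing turtle program step by step:
Start: pos=(0,0), heading=0, pen down
PU: pen up
RT 135: heading 0 -> 225
FD 6: (0,0) -> (-4.243,-4.243) [heading=225, move]
Final: pos=(-4.243,-4.243), heading=225, 0 segment(s) drawn

Start position: (0, 0)
Final position: (-4.243, -4.243)
Distance = 6; >= 1e-6 -> NOT closed

Answer: no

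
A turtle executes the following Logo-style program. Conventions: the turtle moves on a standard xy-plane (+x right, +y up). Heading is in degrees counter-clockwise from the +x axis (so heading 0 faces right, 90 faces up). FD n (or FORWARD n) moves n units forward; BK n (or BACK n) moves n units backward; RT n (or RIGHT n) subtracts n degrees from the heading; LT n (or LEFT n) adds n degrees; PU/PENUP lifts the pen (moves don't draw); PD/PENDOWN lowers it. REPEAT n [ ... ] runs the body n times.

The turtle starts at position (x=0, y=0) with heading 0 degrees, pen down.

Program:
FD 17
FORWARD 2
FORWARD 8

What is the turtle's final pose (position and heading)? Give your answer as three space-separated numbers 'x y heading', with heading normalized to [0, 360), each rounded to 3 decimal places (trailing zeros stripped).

Answer: 27 0 0

Derivation:
Executing turtle program step by step:
Start: pos=(0,0), heading=0, pen down
FD 17: (0,0) -> (17,0) [heading=0, draw]
FD 2: (17,0) -> (19,0) [heading=0, draw]
FD 8: (19,0) -> (27,0) [heading=0, draw]
Final: pos=(27,0), heading=0, 3 segment(s) drawn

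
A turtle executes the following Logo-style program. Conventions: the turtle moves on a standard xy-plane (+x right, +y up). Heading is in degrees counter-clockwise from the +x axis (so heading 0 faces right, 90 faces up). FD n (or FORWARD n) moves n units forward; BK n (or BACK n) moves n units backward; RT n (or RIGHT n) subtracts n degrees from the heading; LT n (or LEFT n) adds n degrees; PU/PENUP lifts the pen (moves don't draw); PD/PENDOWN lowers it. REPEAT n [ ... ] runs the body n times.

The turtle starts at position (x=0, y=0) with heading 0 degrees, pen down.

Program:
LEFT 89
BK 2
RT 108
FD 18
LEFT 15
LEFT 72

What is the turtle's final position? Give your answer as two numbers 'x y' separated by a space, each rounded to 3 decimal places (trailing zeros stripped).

Answer: 16.984 -7.86

Derivation:
Executing turtle program step by step:
Start: pos=(0,0), heading=0, pen down
LT 89: heading 0 -> 89
BK 2: (0,0) -> (-0.035,-2) [heading=89, draw]
RT 108: heading 89 -> 341
FD 18: (-0.035,-2) -> (16.984,-7.86) [heading=341, draw]
LT 15: heading 341 -> 356
LT 72: heading 356 -> 68
Final: pos=(16.984,-7.86), heading=68, 2 segment(s) drawn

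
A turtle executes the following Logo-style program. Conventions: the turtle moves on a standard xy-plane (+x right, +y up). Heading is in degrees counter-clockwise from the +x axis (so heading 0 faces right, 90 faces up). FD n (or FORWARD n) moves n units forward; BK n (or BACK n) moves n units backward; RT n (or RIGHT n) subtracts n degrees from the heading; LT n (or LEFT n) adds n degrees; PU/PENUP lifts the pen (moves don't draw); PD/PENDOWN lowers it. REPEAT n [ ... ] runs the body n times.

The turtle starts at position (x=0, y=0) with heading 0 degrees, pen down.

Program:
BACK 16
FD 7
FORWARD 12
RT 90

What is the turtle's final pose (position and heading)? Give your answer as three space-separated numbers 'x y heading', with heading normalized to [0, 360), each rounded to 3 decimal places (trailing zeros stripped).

Answer: 3 0 270

Derivation:
Executing turtle program step by step:
Start: pos=(0,0), heading=0, pen down
BK 16: (0,0) -> (-16,0) [heading=0, draw]
FD 7: (-16,0) -> (-9,0) [heading=0, draw]
FD 12: (-9,0) -> (3,0) [heading=0, draw]
RT 90: heading 0 -> 270
Final: pos=(3,0), heading=270, 3 segment(s) drawn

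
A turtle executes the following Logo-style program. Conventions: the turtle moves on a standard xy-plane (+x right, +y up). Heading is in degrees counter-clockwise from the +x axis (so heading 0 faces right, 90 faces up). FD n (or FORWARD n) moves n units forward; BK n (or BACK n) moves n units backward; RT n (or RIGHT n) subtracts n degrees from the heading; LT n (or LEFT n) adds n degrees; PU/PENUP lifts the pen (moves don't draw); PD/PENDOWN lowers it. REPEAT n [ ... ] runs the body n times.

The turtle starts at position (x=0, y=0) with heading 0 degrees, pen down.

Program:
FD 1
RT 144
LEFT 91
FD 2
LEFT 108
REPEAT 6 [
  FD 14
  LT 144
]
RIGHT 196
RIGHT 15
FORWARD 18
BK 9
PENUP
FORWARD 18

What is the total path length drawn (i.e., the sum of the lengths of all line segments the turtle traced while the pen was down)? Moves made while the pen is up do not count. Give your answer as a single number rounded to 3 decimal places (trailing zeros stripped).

Executing turtle program step by step:
Start: pos=(0,0), heading=0, pen down
FD 1: (0,0) -> (1,0) [heading=0, draw]
RT 144: heading 0 -> 216
LT 91: heading 216 -> 307
FD 2: (1,0) -> (2.204,-1.597) [heading=307, draw]
LT 108: heading 307 -> 55
REPEAT 6 [
  -- iteration 1/6 --
  FD 14: (2.204,-1.597) -> (10.234,9.871) [heading=55, draw]
  LT 144: heading 55 -> 199
  -- iteration 2/6 --
  FD 14: (10.234,9.871) -> (-3.004,5.313) [heading=199, draw]
  LT 144: heading 199 -> 343
  -- iteration 3/6 --
  FD 14: (-3.004,5.313) -> (10.385,1.22) [heading=343, draw]
  LT 144: heading 343 -> 127
  -- iteration 4/6 --
  FD 14: (10.385,1.22) -> (1.959,12.401) [heading=127, draw]
  LT 144: heading 127 -> 271
  -- iteration 5/6 --
  FD 14: (1.959,12.401) -> (2.204,-1.597) [heading=271, draw]
  LT 144: heading 271 -> 55
  -- iteration 6/6 --
  FD 14: (2.204,-1.597) -> (10.234,9.871) [heading=55, draw]
  LT 144: heading 55 -> 199
]
RT 196: heading 199 -> 3
RT 15: heading 3 -> 348
FD 18: (10.234,9.871) -> (27.84,6.128) [heading=348, draw]
BK 9: (27.84,6.128) -> (19.037,8) [heading=348, draw]
PU: pen up
FD 18: (19.037,8) -> (36.644,4.257) [heading=348, move]
Final: pos=(36.644,4.257), heading=348, 10 segment(s) drawn

Segment lengths:
  seg 1: (0,0) -> (1,0), length = 1
  seg 2: (1,0) -> (2.204,-1.597), length = 2
  seg 3: (2.204,-1.597) -> (10.234,9.871), length = 14
  seg 4: (10.234,9.871) -> (-3.004,5.313), length = 14
  seg 5: (-3.004,5.313) -> (10.385,1.22), length = 14
  seg 6: (10.385,1.22) -> (1.959,12.401), length = 14
  seg 7: (1.959,12.401) -> (2.204,-1.597), length = 14
  seg 8: (2.204,-1.597) -> (10.234,9.871), length = 14
  seg 9: (10.234,9.871) -> (27.84,6.128), length = 18
  seg 10: (27.84,6.128) -> (19.037,8), length = 9
Total = 114

Answer: 114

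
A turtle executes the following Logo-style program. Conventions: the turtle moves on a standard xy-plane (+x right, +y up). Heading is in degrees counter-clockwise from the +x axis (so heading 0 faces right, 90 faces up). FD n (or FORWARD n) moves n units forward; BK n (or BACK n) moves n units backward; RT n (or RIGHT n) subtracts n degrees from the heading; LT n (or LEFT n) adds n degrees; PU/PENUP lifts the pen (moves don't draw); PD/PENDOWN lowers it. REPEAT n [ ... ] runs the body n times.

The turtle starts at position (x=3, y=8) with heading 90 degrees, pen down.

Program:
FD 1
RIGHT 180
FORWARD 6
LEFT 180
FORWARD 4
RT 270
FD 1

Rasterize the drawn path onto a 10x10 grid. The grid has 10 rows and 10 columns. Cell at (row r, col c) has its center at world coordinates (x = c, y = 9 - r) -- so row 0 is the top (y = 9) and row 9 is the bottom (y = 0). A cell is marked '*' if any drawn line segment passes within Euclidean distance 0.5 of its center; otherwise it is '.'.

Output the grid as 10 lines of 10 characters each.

Segment 0: (3,8) -> (3,9)
Segment 1: (3,9) -> (3,3)
Segment 2: (3,3) -> (3,7)
Segment 3: (3,7) -> (2,7)

Answer: ...*......
...*......
..**......
...*......
...*......
...*......
...*......
..........
..........
..........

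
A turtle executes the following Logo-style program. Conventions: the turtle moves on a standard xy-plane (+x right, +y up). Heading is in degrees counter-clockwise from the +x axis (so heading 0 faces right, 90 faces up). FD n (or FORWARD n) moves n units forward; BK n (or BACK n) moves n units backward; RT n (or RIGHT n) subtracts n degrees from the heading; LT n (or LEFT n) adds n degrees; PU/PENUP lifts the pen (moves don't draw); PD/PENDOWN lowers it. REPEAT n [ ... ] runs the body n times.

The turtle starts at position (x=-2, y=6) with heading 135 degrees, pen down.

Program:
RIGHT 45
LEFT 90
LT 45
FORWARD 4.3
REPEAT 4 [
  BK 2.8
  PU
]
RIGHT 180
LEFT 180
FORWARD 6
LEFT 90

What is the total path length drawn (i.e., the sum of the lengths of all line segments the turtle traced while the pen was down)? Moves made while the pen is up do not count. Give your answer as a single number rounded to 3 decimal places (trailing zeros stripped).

Answer: 7.1

Derivation:
Executing turtle program step by step:
Start: pos=(-2,6), heading=135, pen down
RT 45: heading 135 -> 90
LT 90: heading 90 -> 180
LT 45: heading 180 -> 225
FD 4.3: (-2,6) -> (-5.041,2.959) [heading=225, draw]
REPEAT 4 [
  -- iteration 1/4 --
  BK 2.8: (-5.041,2.959) -> (-3.061,4.939) [heading=225, draw]
  PU: pen up
  -- iteration 2/4 --
  BK 2.8: (-3.061,4.939) -> (-1.081,6.919) [heading=225, move]
  PU: pen up
  -- iteration 3/4 --
  BK 2.8: (-1.081,6.919) -> (0.899,8.899) [heading=225, move]
  PU: pen up
  -- iteration 4/4 --
  BK 2.8: (0.899,8.899) -> (2.879,10.879) [heading=225, move]
  PU: pen up
]
RT 180: heading 225 -> 45
LT 180: heading 45 -> 225
FD 6: (2.879,10.879) -> (-1.364,6.636) [heading=225, move]
LT 90: heading 225 -> 315
Final: pos=(-1.364,6.636), heading=315, 2 segment(s) drawn

Segment lengths:
  seg 1: (-2,6) -> (-5.041,2.959), length = 4.3
  seg 2: (-5.041,2.959) -> (-3.061,4.939), length = 2.8
Total = 7.1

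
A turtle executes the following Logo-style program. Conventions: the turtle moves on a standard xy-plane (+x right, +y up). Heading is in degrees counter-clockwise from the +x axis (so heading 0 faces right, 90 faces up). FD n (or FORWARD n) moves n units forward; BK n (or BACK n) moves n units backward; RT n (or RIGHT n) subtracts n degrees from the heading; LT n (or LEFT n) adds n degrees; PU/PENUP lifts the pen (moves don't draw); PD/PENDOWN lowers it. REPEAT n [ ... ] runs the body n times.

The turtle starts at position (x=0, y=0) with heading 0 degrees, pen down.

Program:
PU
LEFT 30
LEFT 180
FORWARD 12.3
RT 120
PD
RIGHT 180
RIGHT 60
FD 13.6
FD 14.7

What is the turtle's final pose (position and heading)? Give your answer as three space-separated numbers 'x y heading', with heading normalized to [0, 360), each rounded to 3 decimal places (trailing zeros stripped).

Executing turtle program step by step:
Start: pos=(0,0), heading=0, pen down
PU: pen up
LT 30: heading 0 -> 30
LT 180: heading 30 -> 210
FD 12.3: (0,0) -> (-10.652,-6.15) [heading=210, move]
RT 120: heading 210 -> 90
PD: pen down
RT 180: heading 90 -> 270
RT 60: heading 270 -> 210
FD 13.6: (-10.652,-6.15) -> (-22.43,-12.95) [heading=210, draw]
FD 14.7: (-22.43,-12.95) -> (-35.161,-20.3) [heading=210, draw]
Final: pos=(-35.161,-20.3), heading=210, 2 segment(s) drawn

Answer: -35.161 -20.3 210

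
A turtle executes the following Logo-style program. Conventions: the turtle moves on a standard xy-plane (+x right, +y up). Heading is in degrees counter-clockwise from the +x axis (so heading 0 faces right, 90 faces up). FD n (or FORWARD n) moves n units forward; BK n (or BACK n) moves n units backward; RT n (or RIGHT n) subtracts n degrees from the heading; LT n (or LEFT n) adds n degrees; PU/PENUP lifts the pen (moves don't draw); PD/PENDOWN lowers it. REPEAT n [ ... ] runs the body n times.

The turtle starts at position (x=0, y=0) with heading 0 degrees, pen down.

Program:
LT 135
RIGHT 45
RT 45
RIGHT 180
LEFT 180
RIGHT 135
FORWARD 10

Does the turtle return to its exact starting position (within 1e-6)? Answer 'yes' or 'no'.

Executing turtle program step by step:
Start: pos=(0,0), heading=0, pen down
LT 135: heading 0 -> 135
RT 45: heading 135 -> 90
RT 45: heading 90 -> 45
RT 180: heading 45 -> 225
LT 180: heading 225 -> 45
RT 135: heading 45 -> 270
FD 10: (0,0) -> (0,-10) [heading=270, draw]
Final: pos=(0,-10), heading=270, 1 segment(s) drawn

Start position: (0, 0)
Final position: (0, -10)
Distance = 10; >= 1e-6 -> NOT closed

Answer: no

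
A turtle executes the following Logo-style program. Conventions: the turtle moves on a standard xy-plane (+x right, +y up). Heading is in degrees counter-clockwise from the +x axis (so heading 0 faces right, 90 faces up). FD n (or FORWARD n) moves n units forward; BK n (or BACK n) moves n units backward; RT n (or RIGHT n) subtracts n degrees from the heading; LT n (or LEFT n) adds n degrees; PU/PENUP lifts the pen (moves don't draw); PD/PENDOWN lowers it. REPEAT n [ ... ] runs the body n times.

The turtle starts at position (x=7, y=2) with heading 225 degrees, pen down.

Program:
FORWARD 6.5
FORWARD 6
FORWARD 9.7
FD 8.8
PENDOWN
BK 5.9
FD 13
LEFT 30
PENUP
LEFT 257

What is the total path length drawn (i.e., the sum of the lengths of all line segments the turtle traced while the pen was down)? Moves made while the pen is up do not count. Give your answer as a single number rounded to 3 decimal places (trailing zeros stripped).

Executing turtle program step by step:
Start: pos=(7,2), heading=225, pen down
FD 6.5: (7,2) -> (2.404,-2.596) [heading=225, draw]
FD 6: (2.404,-2.596) -> (-1.839,-6.839) [heading=225, draw]
FD 9.7: (-1.839,-6.839) -> (-8.698,-13.698) [heading=225, draw]
FD 8.8: (-8.698,-13.698) -> (-14.92,-19.92) [heading=225, draw]
PD: pen down
BK 5.9: (-14.92,-19.92) -> (-10.748,-15.748) [heading=225, draw]
FD 13: (-10.748,-15.748) -> (-19.941,-24.941) [heading=225, draw]
LT 30: heading 225 -> 255
PU: pen up
LT 257: heading 255 -> 152
Final: pos=(-19.941,-24.941), heading=152, 6 segment(s) drawn

Segment lengths:
  seg 1: (7,2) -> (2.404,-2.596), length = 6.5
  seg 2: (2.404,-2.596) -> (-1.839,-6.839), length = 6
  seg 3: (-1.839,-6.839) -> (-8.698,-13.698), length = 9.7
  seg 4: (-8.698,-13.698) -> (-14.92,-19.92), length = 8.8
  seg 5: (-14.92,-19.92) -> (-10.748,-15.748), length = 5.9
  seg 6: (-10.748,-15.748) -> (-19.941,-24.941), length = 13
Total = 49.9

Answer: 49.9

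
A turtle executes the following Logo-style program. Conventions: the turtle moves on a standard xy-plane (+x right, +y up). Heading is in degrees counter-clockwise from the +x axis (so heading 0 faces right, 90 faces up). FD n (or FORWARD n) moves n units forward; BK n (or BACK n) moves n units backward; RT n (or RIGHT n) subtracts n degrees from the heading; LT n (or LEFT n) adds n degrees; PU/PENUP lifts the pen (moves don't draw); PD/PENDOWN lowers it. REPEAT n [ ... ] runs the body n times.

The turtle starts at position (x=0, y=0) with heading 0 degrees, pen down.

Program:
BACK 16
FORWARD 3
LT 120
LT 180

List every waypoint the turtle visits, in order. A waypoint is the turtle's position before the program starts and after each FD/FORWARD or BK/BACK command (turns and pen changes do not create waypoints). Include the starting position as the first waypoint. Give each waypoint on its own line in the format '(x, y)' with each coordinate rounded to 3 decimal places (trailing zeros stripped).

Executing turtle program step by step:
Start: pos=(0,0), heading=0, pen down
BK 16: (0,0) -> (-16,0) [heading=0, draw]
FD 3: (-16,0) -> (-13,0) [heading=0, draw]
LT 120: heading 0 -> 120
LT 180: heading 120 -> 300
Final: pos=(-13,0), heading=300, 2 segment(s) drawn
Waypoints (3 total):
(0, 0)
(-16, 0)
(-13, 0)

Answer: (0, 0)
(-16, 0)
(-13, 0)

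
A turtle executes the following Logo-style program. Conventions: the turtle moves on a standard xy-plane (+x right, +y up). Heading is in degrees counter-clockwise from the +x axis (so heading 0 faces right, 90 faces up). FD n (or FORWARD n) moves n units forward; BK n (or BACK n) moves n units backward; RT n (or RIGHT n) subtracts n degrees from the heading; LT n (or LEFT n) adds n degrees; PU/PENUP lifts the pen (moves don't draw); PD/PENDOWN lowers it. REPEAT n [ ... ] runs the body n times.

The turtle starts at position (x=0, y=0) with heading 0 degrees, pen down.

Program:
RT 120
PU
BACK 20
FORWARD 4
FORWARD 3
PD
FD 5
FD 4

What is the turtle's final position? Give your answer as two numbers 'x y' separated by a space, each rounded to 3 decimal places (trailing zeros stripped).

Executing turtle program step by step:
Start: pos=(0,0), heading=0, pen down
RT 120: heading 0 -> 240
PU: pen up
BK 20: (0,0) -> (10,17.321) [heading=240, move]
FD 4: (10,17.321) -> (8,13.856) [heading=240, move]
FD 3: (8,13.856) -> (6.5,11.258) [heading=240, move]
PD: pen down
FD 5: (6.5,11.258) -> (4,6.928) [heading=240, draw]
FD 4: (4,6.928) -> (2,3.464) [heading=240, draw]
Final: pos=(2,3.464), heading=240, 2 segment(s) drawn

Answer: 2 3.464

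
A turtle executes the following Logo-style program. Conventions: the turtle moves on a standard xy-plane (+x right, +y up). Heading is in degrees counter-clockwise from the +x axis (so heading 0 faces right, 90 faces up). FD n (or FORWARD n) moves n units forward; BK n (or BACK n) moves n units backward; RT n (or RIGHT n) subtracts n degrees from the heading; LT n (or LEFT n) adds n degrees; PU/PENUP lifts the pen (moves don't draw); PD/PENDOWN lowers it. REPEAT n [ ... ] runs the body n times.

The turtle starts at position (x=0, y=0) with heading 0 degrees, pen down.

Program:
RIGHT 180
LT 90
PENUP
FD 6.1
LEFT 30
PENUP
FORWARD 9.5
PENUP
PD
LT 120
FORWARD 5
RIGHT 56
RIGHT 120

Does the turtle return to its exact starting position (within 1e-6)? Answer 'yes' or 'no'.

Executing turtle program step by step:
Start: pos=(0,0), heading=0, pen down
RT 180: heading 0 -> 180
LT 90: heading 180 -> 270
PU: pen up
FD 6.1: (0,0) -> (0,-6.1) [heading=270, move]
LT 30: heading 270 -> 300
PU: pen up
FD 9.5: (0,-6.1) -> (4.75,-14.327) [heading=300, move]
PU: pen up
PD: pen down
LT 120: heading 300 -> 60
FD 5: (4.75,-14.327) -> (7.25,-9.997) [heading=60, draw]
RT 56: heading 60 -> 4
RT 120: heading 4 -> 244
Final: pos=(7.25,-9.997), heading=244, 1 segment(s) drawn

Start position: (0, 0)
Final position: (7.25, -9.997)
Distance = 12.349; >= 1e-6 -> NOT closed

Answer: no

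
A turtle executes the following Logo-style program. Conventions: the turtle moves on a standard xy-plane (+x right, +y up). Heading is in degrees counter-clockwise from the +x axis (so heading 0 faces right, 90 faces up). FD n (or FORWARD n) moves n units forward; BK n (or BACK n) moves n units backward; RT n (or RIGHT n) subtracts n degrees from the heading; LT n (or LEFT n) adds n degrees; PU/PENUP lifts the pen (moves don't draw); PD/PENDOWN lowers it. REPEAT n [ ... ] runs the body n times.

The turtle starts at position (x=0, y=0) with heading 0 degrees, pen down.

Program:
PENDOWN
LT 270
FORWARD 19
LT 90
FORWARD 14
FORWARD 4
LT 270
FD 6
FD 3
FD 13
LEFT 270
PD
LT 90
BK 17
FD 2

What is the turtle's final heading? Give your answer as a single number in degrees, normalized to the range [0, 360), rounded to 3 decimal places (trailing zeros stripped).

Answer: 270

Derivation:
Executing turtle program step by step:
Start: pos=(0,0), heading=0, pen down
PD: pen down
LT 270: heading 0 -> 270
FD 19: (0,0) -> (0,-19) [heading=270, draw]
LT 90: heading 270 -> 0
FD 14: (0,-19) -> (14,-19) [heading=0, draw]
FD 4: (14,-19) -> (18,-19) [heading=0, draw]
LT 270: heading 0 -> 270
FD 6: (18,-19) -> (18,-25) [heading=270, draw]
FD 3: (18,-25) -> (18,-28) [heading=270, draw]
FD 13: (18,-28) -> (18,-41) [heading=270, draw]
LT 270: heading 270 -> 180
PD: pen down
LT 90: heading 180 -> 270
BK 17: (18,-41) -> (18,-24) [heading=270, draw]
FD 2: (18,-24) -> (18,-26) [heading=270, draw]
Final: pos=(18,-26), heading=270, 8 segment(s) drawn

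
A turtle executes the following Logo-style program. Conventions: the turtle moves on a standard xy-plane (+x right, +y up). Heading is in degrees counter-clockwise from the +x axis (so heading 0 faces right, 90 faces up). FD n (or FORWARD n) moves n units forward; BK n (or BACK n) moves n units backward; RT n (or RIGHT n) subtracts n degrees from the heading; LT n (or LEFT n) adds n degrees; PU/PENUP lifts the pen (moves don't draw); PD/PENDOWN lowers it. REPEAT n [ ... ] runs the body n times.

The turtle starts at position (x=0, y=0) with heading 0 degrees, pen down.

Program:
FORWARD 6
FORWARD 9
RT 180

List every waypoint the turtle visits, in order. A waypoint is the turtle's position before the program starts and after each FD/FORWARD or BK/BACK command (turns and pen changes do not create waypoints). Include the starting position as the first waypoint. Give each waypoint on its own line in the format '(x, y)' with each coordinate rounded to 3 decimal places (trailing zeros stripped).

Answer: (0, 0)
(6, 0)
(15, 0)

Derivation:
Executing turtle program step by step:
Start: pos=(0,0), heading=0, pen down
FD 6: (0,0) -> (6,0) [heading=0, draw]
FD 9: (6,0) -> (15,0) [heading=0, draw]
RT 180: heading 0 -> 180
Final: pos=(15,0), heading=180, 2 segment(s) drawn
Waypoints (3 total):
(0, 0)
(6, 0)
(15, 0)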